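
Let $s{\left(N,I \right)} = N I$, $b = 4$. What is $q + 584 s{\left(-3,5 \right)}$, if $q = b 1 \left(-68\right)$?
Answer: $-9032$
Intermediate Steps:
$s{\left(N,I \right)} = I N$
$q = -272$ ($q = 4 \cdot 1 \left(-68\right) = 4 \left(-68\right) = -272$)
$q + 584 s{\left(-3,5 \right)} = -272 + 584 \cdot 5 \left(-3\right) = -272 + 584 \left(-15\right) = -272 - 8760 = -9032$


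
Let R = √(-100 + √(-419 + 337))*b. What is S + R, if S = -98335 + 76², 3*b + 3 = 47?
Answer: -92559 + 44*√(-100 + I*√82)/3 ≈ -92552.0 + 146.82*I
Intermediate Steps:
b = 44/3 (b = -1 + (⅓)*47 = -1 + 47/3 = 44/3 ≈ 14.667)
R = 44*√(-100 + I*√82)/3 (R = √(-100 + √(-419 + 337))*(44/3) = √(-100 + √(-82))*(44/3) = √(-100 + I*√82)*(44/3) = 44*√(-100 + I*√82)/3 ≈ 6.6338 + 146.82*I)
S = -92559 (S = -98335 + 5776 = -92559)
S + R = -92559 + 44*√(-100 + I*√82)/3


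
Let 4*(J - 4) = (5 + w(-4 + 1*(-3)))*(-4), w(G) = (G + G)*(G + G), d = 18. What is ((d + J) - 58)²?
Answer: 56169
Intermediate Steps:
w(G) = 4*G² (w(G) = (2*G)*(2*G) = 4*G²)
J = -197 (J = 4 + ((5 + 4*(-4 + 1*(-3))²)*(-4))/4 = 4 + ((5 + 4*(-4 - 3)²)*(-4))/4 = 4 + ((5 + 4*(-7)²)*(-4))/4 = 4 + ((5 + 4*49)*(-4))/4 = 4 + ((5 + 196)*(-4))/4 = 4 + (201*(-4))/4 = 4 + (¼)*(-804) = 4 - 201 = -197)
((d + J) - 58)² = ((18 - 197) - 58)² = (-179 - 58)² = (-237)² = 56169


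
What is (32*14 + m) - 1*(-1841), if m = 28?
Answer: 2317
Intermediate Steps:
(32*14 + m) - 1*(-1841) = (32*14 + 28) - 1*(-1841) = (448 + 28) + 1841 = 476 + 1841 = 2317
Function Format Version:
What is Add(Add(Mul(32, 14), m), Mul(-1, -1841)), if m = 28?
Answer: 2317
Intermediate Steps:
Add(Add(Mul(32, 14), m), Mul(-1, -1841)) = Add(Add(Mul(32, 14), 28), Mul(-1, -1841)) = Add(Add(448, 28), 1841) = Add(476, 1841) = 2317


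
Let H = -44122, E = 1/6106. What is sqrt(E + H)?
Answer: I*sqrt(1645010932686)/6106 ≈ 210.05*I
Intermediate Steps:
E = 1/6106 ≈ 0.00016377
sqrt(E + H) = sqrt(1/6106 - 44122) = sqrt(-269408931/6106) = I*sqrt(1645010932686)/6106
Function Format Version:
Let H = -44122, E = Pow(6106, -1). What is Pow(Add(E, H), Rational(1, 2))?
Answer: Mul(Rational(1, 6106), I, Pow(1645010932686, Rational(1, 2))) ≈ Mul(210.05, I)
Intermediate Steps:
E = Rational(1, 6106) ≈ 0.00016377
Pow(Add(E, H), Rational(1, 2)) = Pow(Add(Rational(1, 6106), -44122), Rational(1, 2)) = Pow(Rational(-269408931, 6106), Rational(1, 2)) = Mul(Rational(1, 6106), I, Pow(1645010932686, Rational(1, 2)))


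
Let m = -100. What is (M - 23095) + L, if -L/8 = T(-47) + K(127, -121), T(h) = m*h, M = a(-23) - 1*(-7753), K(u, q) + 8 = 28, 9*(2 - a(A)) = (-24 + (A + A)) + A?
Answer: -159269/3 ≈ -53090.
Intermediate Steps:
a(A) = 14/3 - A/3 (a(A) = 2 - ((-24 + (A + A)) + A)/9 = 2 - ((-24 + 2*A) + A)/9 = 2 - (-24 + 3*A)/9 = 2 + (8/3 - A/3) = 14/3 - A/3)
K(u, q) = 20 (K(u, q) = -8 + 28 = 20)
M = 23296/3 (M = (14/3 - ⅓*(-23)) - 1*(-7753) = (14/3 + 23/3) + 7753 = 37/3 + 7753 = 23296/3 ≈ 7765.3)
T(h) = -100*h
L = -37760 (L = -8*(-100*(-47) + 20) = -8*(4700 + 20) = -8*4720 = -37760)
(M - 23095) + L = (23296/3 - 23095) - 37760 = -45989/3 - 37760 = -159269/3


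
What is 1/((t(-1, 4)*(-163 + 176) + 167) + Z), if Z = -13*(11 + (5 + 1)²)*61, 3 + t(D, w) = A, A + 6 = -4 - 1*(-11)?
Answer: -1/37130 ≈ -2.6932e-5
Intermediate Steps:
A = 1 (A = -6 + (-4 - 1*(-11)) = -6 + (-4 + 11) = -6 + 7 = 1)
t(D, w) = -2 (t(D, w) = -3 + 1 = -2)
Z = -37271 (Z = -13*(11 + 6²)*61 = -13*(11 + 36)*61 = -13*47*61 = -611*61 = -37271)
1/((t(-1, 4)*(-163 + 176) + 167) + Z) = 1/((-2*(-163 + 176) + 167) - 37271) = 1/((-2*13 + 167) - 37271) = 1/((-26 + 167) - 37271) = 1/(141 - 37271) = 1/(-37130) = -1/37130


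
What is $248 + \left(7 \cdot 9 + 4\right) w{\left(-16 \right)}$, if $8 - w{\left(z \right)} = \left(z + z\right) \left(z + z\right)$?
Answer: $-67824$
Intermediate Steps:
$w{\left(z \right)} = 8 - 4 z^{2}$ ($w{\left(z \right)} = 8 - \left(z + z\right) \left(z + z\right) = 8 - 2 z 2 z = 8 - 4 z^{2}$)
$248 + \left(7 \cdot 9 + 4\right) w{\left(-16 \right)} = 248 + \left(7 \cdot 9 + 4\right) \left(8 - 4 \left(-16\right)^{2}\right) = 248 + \left(63 + 4\right) \left(8 - 1024\right) = 248 + 67 \left(8 - 1024\right) = 248 + 67 \left(-1016\right) = 248 - 68072 = -67824$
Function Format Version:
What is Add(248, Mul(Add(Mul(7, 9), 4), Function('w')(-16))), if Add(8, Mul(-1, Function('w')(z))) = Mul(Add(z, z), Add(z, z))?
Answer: -67824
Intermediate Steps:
Function('w')(z) = Add(8, Mul(-4, Pow(z, 2))) (Function('w')(z) = Add(8, Mul(-1, Mul(Add(z, z), Add(z, z)))) = Add(8, Mul(-1, Mul(Mul(2, z), Mul(2, z)))) = Add(8, Mul(-1, Mul(4, Pow(z, 2)))) = Add(8, Mul(-4, Pow(z, 2))))
Add(248, Mul(Add(Mul(7, 9), 4), Function('w')(-16))) = Add(248, Mul(Add(Mul(7, 9), 4), Add(8, Mul(-4, Pow(-16, 2))))) = Add(248, Mul(Add(63, 4), Add(8, Mul(-4, 256)))) = Add(248, Mul(67, Add(8, -1024))) = Add(248, Mul(67, -1016)) = Add(248, -68072) = -67824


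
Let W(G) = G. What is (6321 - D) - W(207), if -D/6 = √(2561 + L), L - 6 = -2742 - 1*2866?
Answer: 6114 + 6*I*√3041 ≈ 6114.0 + 330.87*I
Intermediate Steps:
L = -5602 (L = 6 + (-2742 - 1*2866) = 6 + (-2742 - 2866) = 6 - 5608 = -5602)
D = -6*I*√3041 (D = -6*√(2561 - 5602) = -6*I*√3041 ≈ -330.87*I)
(6321 - D) - W(207) = (6321 - (-6)*I*√3041) - 1*207 = (6321 + 6*I*√3041) - 207 = 6114 + 6*I*√3041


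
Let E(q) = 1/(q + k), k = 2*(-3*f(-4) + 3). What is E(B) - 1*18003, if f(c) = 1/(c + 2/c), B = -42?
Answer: -1872315/104 ≈ -18003.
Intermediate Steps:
k = 22/3 (k = 2*(-(-12)/(2 + (-4)**2) + 3) = 2*(-(-12)/(2 + 16) + 3) = 2*(-(-12)/18 + 3) = 2*(-3*(-2/9) + 3) = 2*(2/3 + 3) = 2*(11/3) = 22/3 ≈ 7.3333)
E(q) = 1/(22/3 + q) (E(q) = 1/(q + 22/3) = 1/(22/3 + q))
E(B) - 1*18003 = 3/(22 + 3*(-42)) - 1*18003 = 3/(22 - 126) - 18003 = 3/(-104) - 18003 = 3*(-1/104) - 18003 = -3/104 - 18003 = -1872315/104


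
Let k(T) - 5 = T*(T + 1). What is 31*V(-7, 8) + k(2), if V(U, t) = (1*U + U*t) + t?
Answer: -1694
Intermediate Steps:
k(T) = 5 + T*(1 + T) (k(T) = 5 + T*(T + 1) = 5 + T*(1 + T))
V(U, t) = U + t + U*t (V(U, t) = (U + U*t) + t = U + t + U*t)
31*V(-7, 8) + k(2) = 31*(-7 + 8 - 7*8) + (5 + 2 + 2²) = 31*(-7 + 8 - 56) + (5 + 2 + 4) = 31*(-55) + 11 = -1705 + 11 = -1694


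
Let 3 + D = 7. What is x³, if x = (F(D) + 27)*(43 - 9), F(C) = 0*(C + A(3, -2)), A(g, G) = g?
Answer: 773620632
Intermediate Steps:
D = 4 (D = -3 + 7 = 4)
F(C) = 0 (F(C) = 0*(C + 3) = 0*(3 + C) = 0)
x = 918 (x = (0 + 27)*(43 - 9) = 27*34 = 918)
x³ = 918³ = 773620632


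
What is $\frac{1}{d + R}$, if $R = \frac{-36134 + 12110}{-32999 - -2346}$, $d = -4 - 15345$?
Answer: $- \frac{4379}{67209839} \approx -6.5154 \cdot 10^{-5}$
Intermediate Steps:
$d = -15349$ ($d = -4 - 15345 = -15349$)
$R = \frac{3432}{4379}$ ($R = - \frac{24024}{-32999 + \left(-14961 + 17307\right)} = - \frac{24024}{-32999 + 2346} = - \frac{24024}{-30653} = \left(-24024\right) \left(- \frac{1}{30653}\right) = \frac{3432}{4379} \approx 0.78374$)
$\frac{1}{d + R} = \frac{1}{-15349 + \frac{3432}{4379}} = \frac{1}{- \frac{67209839}{4379}} = - \frac{4379}{67209839}$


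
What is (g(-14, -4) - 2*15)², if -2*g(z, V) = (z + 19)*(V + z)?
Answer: 225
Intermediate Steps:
g(z, V) = -(19 + z)*(V + z)/2 (g(z, V) = -(z + 19)*(V + z)/2 = -(19 + z)*(V + z)/2)
(g(-14, -4) - 2*15)² = ((-19/2*(-4) - 19/2*(-14) - ½*(-14)² - ½*(-4)*(-14)) - 2*15)² = ((38 + 133 - ½*196 - 28) - 30)² = ((38 + 133 - 98 - 28) - 30)² = (45 - 30)² = 15² = 225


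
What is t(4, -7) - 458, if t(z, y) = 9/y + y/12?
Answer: -38629/84 ≈ -459.87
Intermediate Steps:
t(z, y) = 9/y + y/12 (t(z, y) = 9/y + y*(1/12) = 9/y + y/12)
t(4, -7) - 458 = (9/(-7) + (1/12)*(-7)) - 458 = (9*(-⅐) - 7/12) - 458 = (-9/7 - 7/12) - 458 = -157/84 - 458 = -38629/84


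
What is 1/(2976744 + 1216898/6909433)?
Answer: 6909433/20567614443050 ≈ 3.3594e-7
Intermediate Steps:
1/(2976744 + 1216898/6909433) = 1/(20567614443050/6909433) = 6909433/20567614443050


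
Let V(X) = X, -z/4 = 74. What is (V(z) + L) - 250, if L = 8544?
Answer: 7998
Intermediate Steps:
z = -296 (z = -4*74 = -296)
(V(z) + L) - 250 = (-296 + 8544) - 250 = 8248 - 250 = 7998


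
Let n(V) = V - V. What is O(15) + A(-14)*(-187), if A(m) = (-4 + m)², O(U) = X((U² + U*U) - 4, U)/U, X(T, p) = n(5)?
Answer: -60588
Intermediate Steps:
n(V) = 0
X(T, p) = 0
O(U) = 0 (O(U) = 0/U = 0)
O(15) + A(-14)*(-187) = 0 + (-4 - 14)²*(-187) = 0 + (-18)²*(-187) = 0 + 324*(-187) = 0 - 60588 = -60588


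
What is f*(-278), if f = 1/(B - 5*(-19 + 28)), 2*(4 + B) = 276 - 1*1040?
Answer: 278/431 ≈ 0.64501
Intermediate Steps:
B = -386 (B = -4 + (276 - 1*1040)/2 = -4 + (276 - 1040)/2 = -4 + (1/2)*(-764) = -4 - 382 = -386)
f = -1/431 (f = 1/(-386 - 5*(-19 + 28)) = 1/(-386 - 5*9) = 1/(-386 - 45) = 1/(-431) = -1/431 ≈ -0.0023202)
f*(-278) = -1/431*(-278) = 278/431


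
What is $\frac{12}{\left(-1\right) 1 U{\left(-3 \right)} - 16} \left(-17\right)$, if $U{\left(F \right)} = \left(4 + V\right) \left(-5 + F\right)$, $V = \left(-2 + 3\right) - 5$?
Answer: $\frac{51}{4} \approx 12.75$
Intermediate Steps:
$V = -4$ ($V = 1 - 5 = -4$)
$U{\left(F \right)} = 0$ ($U{\left(F \right)} = \left(4 - 4\right) \left(-5 + F\right) = 0 \left(-5 + F\right) = 0$)
$\frac{12}{\left(-1\right) 1 U{\left(-3 \right)} - 16} \left(-17\right) = \frac{12}{\left(-1\right) 1 \cdot 0 - 16} \left(-17\right) = \frac{12}{\left(-1\right) 0 - 16} \left(-17\right) = \frac{12}{0 - 16} \left(-17\right) = \frac{12}{-16} \left(-17\right) = 12 \left(- \frac{1}{16}\right) \left(-17\right) = \left(- \frac{3}{4}\right) \left(-17\right) = \frac{51}{4}$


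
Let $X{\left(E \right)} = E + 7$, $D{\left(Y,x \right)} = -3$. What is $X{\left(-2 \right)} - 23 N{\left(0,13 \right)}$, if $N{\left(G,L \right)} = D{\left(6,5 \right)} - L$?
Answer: $373$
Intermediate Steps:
$N{\left(G,L \right)} = -3 - L$
$X{\left(E \right)} = 7 + E$
$X{\left(-2 \right)} - 23 N{\left(0,13 \right)} = \left(7 - 2\right) - 23 \left(-3 - 13\right) = 5 - 23 \left(-3 - 13\right) = 5 - -368 = 5 + 368 = 373$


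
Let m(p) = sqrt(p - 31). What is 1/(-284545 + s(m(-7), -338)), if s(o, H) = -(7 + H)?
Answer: -1/284214 ≈ -3.5185e-6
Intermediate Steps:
m(p) = sqrt(-31 + p)
s(o, H) = -7 - H
1/(-284545 + s(m(-7), -338)) = 1/(-284545 + (-7 - 1*(-338))) = 1/(-284545 + (-7 + 338)) = 1/(-284545 + 331) = 1/(-284214) = -1/284214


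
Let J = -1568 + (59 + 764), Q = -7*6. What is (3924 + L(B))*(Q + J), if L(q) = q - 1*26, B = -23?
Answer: -3049625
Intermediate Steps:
Q = -42
L(q) = -26 + q (L(q) = q - 26 = -26 + q)
J = -745 (J = -1568 + 823 = -745)
(3924 + L(B))*(Q + J) = (3924 + (-26 - 23))*(-42 - 745) = (3924 - 49)*(-787) = 3875*(-787) = -3049625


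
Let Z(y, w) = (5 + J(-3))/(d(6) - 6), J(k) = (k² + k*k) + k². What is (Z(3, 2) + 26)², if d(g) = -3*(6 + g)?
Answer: 280900/441 ≈ 636.96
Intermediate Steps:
d(g) = -18 - 3*g
J(k) = 3*k² (J(k) = (k² + k²) + k² = 2*k² + k² = 3*k²)
Z(y, w) = -16/21 (Z(y, w) = (5 + 3*(-3)²)/((-18 - 3*6) - 6) = (5 + 3*9)/((-18 - 18) - 6) = (5 + 27)/(-36 - 6) = 32/(-42) = 32*(-1/42) = -16/21)
(Z(3, 2) + 26)² = (-16/21 + 26)² = (530/21)² = 280900/441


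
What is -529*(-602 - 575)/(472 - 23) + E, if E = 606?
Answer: 894727/449 ≈ 1992.7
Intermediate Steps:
-529*(-602 - 575)/(472 - 23) + E = -529*(-602 - 575)/(472 - 23) + 606 = -(-622633)/449 + 606 = -529*(-1177/449) + 606 = 622633/449 + 606 = 894727/449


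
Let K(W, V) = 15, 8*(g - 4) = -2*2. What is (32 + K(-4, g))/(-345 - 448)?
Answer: -47/793 ≈ -0.059269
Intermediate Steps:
g = 7/2 (g = 4 + (-2*2)/8 = 4 + (1/8)*(-4) = 4 - 1/2 = 7/2 ≈ 3.5000)
(32 + K(-4, g))/(-345 - 448) = (32 + 15)/(-345 - 448) = 47/(-793) = 47*(-1/793) = -47/793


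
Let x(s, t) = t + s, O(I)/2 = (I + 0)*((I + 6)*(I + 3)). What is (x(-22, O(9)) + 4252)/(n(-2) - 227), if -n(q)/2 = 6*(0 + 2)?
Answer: -7470/251 ≈ -29.761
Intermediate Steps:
n(q) = -24 (n(q) = -12*(0 + 2) = -12*2 = -2*12 = -24)
O(I) = 2*I*(3 + I)*(6 + I) (O(I) = 2*((I + 0)*((I + 6)*(I + 3))) = 2*(I*((6 + I)*(3 + I))) = 2*(I*((3 + I)*(6 + I))) = 2*(I*(3 + I)*(6 + I)) = 2*I*(3 + I)*(6 + I))
x(s, t) = s + t
(x(-22, O(9)) + 4252)/(n(-2) - 227) = ((-22 + 2*9*(18 + 9² + 9*9)) + 4252)/(-24 - 227) = ((-22 + 2*9*(18 + 81 + 81)) + 4252)/(-251) = ((-22 + 2*9*180) + 4252)*(-1/251) = ((-22 + 3240) + 4252)*(-1/251) = (3218 + 4252)*(-1/251) = 7470*(-1/251) = -7470/251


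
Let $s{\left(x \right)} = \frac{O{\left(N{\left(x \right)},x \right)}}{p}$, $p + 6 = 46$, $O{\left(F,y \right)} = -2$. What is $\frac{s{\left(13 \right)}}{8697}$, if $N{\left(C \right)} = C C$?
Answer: $- \frac{1}{173940} \approx -5.7491 \cdot 10^{-6}$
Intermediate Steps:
$N{\left(C \right)} = C^{2}$
$p = 40$ ($p = -6 + 46 = 40$)
$s{\left(x \right)} = - \frac{1}{20}$ ($s{\left(x \right)} = - \frac{2}{40} = \left(-2\right) \frac{1}{40} = - \frac{1}{20}$)
$\frac{s{\left(13 \right)}}{8697} = - \frac{1}{20 \cdot 8697} = \left(- \frac{1}{20}\right) \frac{1}{8697} = - \frac{1}{173940}$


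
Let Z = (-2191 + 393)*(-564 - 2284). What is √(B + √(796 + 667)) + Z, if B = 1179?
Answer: 5120704 + √(1179 + √1463) ≈ 5.1207e+6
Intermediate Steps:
Z = 5120704 (Z = -1798*(-2848) = 5120704)
√(B + √(796 + 667)) + Z = √(1179 + √(796 + 667)) + 5120704 = √(1179 + √1463) + 5120704 = 5120704 + √(1179 + √1463)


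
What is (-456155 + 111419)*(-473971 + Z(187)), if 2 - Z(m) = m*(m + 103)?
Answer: 182089210464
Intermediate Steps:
Z(m) = 2 - m*(103 + m) (Z(m) = 2 - m*(m + 103) = 2 - m*(103 + m))
(-456155 + 111419)*(-473971 + Z(187)) = (-456155 + 111419)*(-473971 + (2 - 1*187² - 103*187)) = -344736*(-473971 + (2 - 1*34969 - 19261)) = -344736*(-473971 + (2 - 34969 - 19261)) = -344736*(-473971 - 54228) = -344736*(-528199) = 182089210464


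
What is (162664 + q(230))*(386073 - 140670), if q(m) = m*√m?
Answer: 39918233592 + 56442690*√230 ≈ 4.0774e+10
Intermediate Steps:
q(m) = m^(3/2)
(162664 + q(230))*(386073 - 140670) = (162664 + 230^(3/2))*(386073 - 140670) = (162664 + 230*√230)*245403 = 39918233592 + 56442690*√230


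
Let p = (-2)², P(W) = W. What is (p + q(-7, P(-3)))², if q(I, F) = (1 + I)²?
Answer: 1600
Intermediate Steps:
p = 4
(p + q(-7, P(-3)))² = (4 + (1 - 7)²)² = (4 + (-6)²)² = (4 + 36)² = 40² = 1600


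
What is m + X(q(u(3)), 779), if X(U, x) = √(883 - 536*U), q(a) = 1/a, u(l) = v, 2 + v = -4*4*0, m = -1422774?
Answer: -1422774 + √1151 ≈ -1.4227e+6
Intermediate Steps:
v = -2 (v = -2 - 4*4*0 = -2 - 16*0 = -2 + 0 = -2)
u(l) = -2
q(a) = 1/a
m + X(q(u(3)), 779) = -1422774 + √(883 - 536/(-2)) = -1422774 + √(883 - 536*(-½)) = -1422774 + √(883 + 268) = -1422774 + √1151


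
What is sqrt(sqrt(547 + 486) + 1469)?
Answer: sqrt(1469 + sqrt(1033)) ≈ 38.745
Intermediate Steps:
sqrt(sqrt(547 + 486) + 1469) = sqrt(sqrt(1033) + 1469) = sqrt(1469 + sqrt(1033))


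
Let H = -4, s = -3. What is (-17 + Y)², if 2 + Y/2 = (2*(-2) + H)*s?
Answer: 729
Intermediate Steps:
Y = 44 (Y = -4 + 2*((2*(-2) - 4)*(-3)) = -4 + 2*((-4 - 4)*(-3)) = -4 + 2*(-8*(-3)) = -4 + 2*24 = -4 + 48 = 44)
(-17 + Y)² = (-17 + 44)² = 27² = 729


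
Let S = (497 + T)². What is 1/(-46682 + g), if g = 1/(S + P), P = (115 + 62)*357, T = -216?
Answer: -142150/6635846299 ≈ -2.1422e-5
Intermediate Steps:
S = 78961 (S = (497 - 216)² = 281² = 78961)
P = 63189 (P = 177*357 = 63189)
g = 1/142150 (g = 1/(78961 + 63189) = 1/142150 ≈ 7.0348e-6)
1/(-46682 + g) = 1/(-46682 + 1/142150) = 1/(-6635846299/142150) = -142150/6635846299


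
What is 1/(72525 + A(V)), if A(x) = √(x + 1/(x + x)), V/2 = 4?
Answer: 386800/28052669957 - 4*√129/84158009871 ≈ 1.3788e-5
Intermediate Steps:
V = 8 (V = 2*4 = 8)
A(x) = √(x + 1/(2*x))
1/(72525 + A(V)) = 1/(72525 + √(2/8 + 4*8)/2) = 1/(72525 + √(2*(⅛) + 32)/2) = 1/(72525 + √(¼ + 32)/2) = 1/(72525 + √(129/4)/2) = 1/(72525 + (√129/2)/2) = 1/(72525 + √129/4)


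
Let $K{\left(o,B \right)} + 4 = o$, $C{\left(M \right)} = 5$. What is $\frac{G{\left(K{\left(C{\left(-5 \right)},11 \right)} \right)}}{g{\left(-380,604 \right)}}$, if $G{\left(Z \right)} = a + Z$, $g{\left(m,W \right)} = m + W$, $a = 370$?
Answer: $\frac{53}{32} \approx 1.6563$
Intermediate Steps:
$K{\left(o,B \right)} = -4 + o$
$g{\left(m,W \right)} = W + m$
$G{\left(Z \right)} = 370 + Z$
$\frac{G{\left(K{\left(C{\left(-5 \right)},11 \right)} \right)}}{g{\left(-380,604 \right)}} = \frac{370 + \left(-4 + 5\right)}{604 - 380} = \frac{370 + 1}{224} = 371 \cdot \frac{1}{224} = \frac{53}{32}$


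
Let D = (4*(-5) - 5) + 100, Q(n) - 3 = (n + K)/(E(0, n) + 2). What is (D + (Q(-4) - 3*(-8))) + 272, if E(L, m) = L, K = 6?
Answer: 375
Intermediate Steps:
Q(n) = 6 + n/2 (Q(n) = 3 + (n + 6)/(0 + 2) = 3 + (6 + n)/2 = 3 + (6 + n)*(½) = 3 + (3 + n/2) = 6 + n/2)
D = 75 (D = (-20 - 5) + 100 = -25 + 100 = 75)
(D + (Q(-4) - 3*(-8))) + 272 = (75 + ((6 + (½)*(-4)) - 3*(-8))) + 272 = (75 + ((6 - 2) + 24)) + 272 = (75 + (4 + 24)) + 272 = (75 + 28) + 272 = 103 + 272 = 375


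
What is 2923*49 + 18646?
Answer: 161873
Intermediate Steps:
2923*49 + 18646 = 143227 + 18646 = 161873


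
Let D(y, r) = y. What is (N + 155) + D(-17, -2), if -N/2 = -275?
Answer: 688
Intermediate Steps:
N = 550 (N = -2*(-275) = 550)
(N + 155) + D(-17, -2) = (550 + 155) - 17 = 705 - 17 = 688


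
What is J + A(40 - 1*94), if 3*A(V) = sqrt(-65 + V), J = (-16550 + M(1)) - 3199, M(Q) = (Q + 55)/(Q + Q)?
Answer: -19721 + I*sqrt(119)/3 ≈ -19721.0 + 3.6362*I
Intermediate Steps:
M(Q) = (55 + Q)/(2*Q) (M(Q) = (55 + Q)/((2*Q)) = (55 + Q)*(1/(2*Q)) = (55 + Q)/(2*Q))
J = -19721 (J = (-16550 + (1/2)*(55 + 1)/1) - 3199 = (-16550 + (1/2)*1*56) - 3199 = (-16550 + 28) - 3199 = -16522 - 3199 = -19721)
A(V) = sqrt(-65 + V)/3
J + A(40 - 1*94) = -19721 + sqrt(-65 + (40 - 1*94))/3 = -19721 + sqrt(-65 + (40 - 94))/3 = -19721 + sqrt(-65 - 54)/3 = -19721 + sqrt(-119)/3 = -19721 + (I*sqrt(119))/3 = -19721 + I*sqrt(119)/3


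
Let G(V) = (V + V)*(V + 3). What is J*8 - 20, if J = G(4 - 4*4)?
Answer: 1708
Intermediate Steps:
G(V) = 2*V*(3 + V) (G(V) = (2*V)*(3 + V) = 2*V*(3 + V))
J = 216 (J = 2*(4 - 4*4)*(3 + (4 - 4*4)) = 2*(4 - 16)*(3 + (4 - 16)) = 2*(-12)*(3 - 12) = 2*(-12)*(-9) = 216)
J*8 - 20 = 216*8 - 20 = 1728 - 20 = 1708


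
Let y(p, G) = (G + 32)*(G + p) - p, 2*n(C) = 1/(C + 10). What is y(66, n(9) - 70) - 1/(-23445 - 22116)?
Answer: 5585278873/65790084 ≈ 84.896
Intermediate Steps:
n(C) = 1/(2*(10 + C)) (n(C) = 1/(2*(C + 10)) = 1/(2*(10 + C)))
y(p, G) = -p + (32 + G)*(G + p) (y(p, G) = (32 + G)*(G + p) - p = -p + (32 + G)*(G + p))
y(66, n(9) - 70) - 1/(-23445 - 22116) = ((1/(2*(10 + 9)) - 70)² + 31*66 + 32*(1/(2*(10 + 9)) - 70) + (1/(2*(10 + 9)) - 70)*66) - 1/(-23445 - 22116) = (((½)/19 - 70)² + 2046 + 32*((½)/19 - 70) + ((½)/19 - 70)*66) - 1/(-45561) = (((½)*(1/19) - 70)² + 2046 + 32*((½)*(1/19) - 70) + ((½)*(1/19) - 70)*66) - 1*(-1/45561) = ((1/38 - 70)² + 2046 + 32*(1/38 - 70) + (1/38 - 70)*66) + 1/45561 = ((-2659/38)² + 2046 + 32*(-2659/38) - 2659/38*66) + 1/45561 = (7070281/1444 + 2046 - 42544/19 - 87747/19) + 1/45561 = 122589/1444 + 1/45561 = 5585278873/65790084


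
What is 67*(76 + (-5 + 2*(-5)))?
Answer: 4087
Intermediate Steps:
67*(76 + (-5 + 2*(-5))) = 67*(76 + (-5 - 10)) = 67*(76 - 15) = 67*61 = 4087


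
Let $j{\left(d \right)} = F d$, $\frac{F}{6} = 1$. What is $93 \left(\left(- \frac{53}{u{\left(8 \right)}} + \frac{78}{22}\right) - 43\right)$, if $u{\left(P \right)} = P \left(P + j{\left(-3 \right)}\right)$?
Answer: $- \frac{3174741}{880} \approx -3607.7$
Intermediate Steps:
$F = 6$ ($F = 6 \cdot 1 = 6$)
$j{\left(d \right)} = 6 d$
$u{\left(P \right)} = P \left(-18 + P\right)$ ($u{\left(P \right)} = P \left(P + 6 \left(-3\right)\right) = P \left(P - 18\right) = P \left(-18 + P\right)$)
$93 \left(\left(- \frac{53}{u{\left(8 \right)}} + \frac{78}{22}\right) - 43\right) = 93 \left(\left(- \frac{53}{8 \left(-18 + 8\right)} + \frac{78}{22}\right) - 43\right) = 93 \left(\left(- \frac{53}{8 \left(-10\right)} + 78 \cdot \frac{1}{22}\right) - 43\right) = 93 \left(\left(- \frac{53}{-80} + \frac{39}{11}\right) - 43\right) = 93 \left(\left(\left(-53\right) \left(- \frac{1}{80}\right) + \frac{39}{11}\right) - 43\right) = 93 \left(\left(\frac{53}{80} + \frac{39}{11}\right) - 43\right) = 93 \left(\frac{3703}{880} - 43\right) = 93 \left(- \frac{34137}{880}\right) = - \frac{3174741}{880}$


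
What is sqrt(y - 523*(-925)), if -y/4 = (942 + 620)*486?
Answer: 7*I*sqrt(52097) ≈ 1597.7*I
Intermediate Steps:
y = -3036528 (y = -4*(942 + 620)*486 = -6248*486 = -4*759132 = -3036528)
sqrt(y - 523*(-925)) = sqrt(-3036528 - 523*(-925)) = sqrt(-3036528 + 483775) = sqrt(-2552753) = 7*I*sqrt(52097)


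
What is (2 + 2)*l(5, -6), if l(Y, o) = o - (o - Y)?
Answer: 20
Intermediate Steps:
l(Y, o) = Y (l(Y, o) = o + (Y - o) = Y)
(2 + 2)*l(5, -6) = (2 + 2)*5 = 4*5 = 20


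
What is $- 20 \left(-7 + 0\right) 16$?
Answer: $2240$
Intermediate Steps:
$- 20 \left(-7 + 0\right) 16 = \left(-20\right) \left(-7\right) 16 = 140 \cdot 16 = 2240$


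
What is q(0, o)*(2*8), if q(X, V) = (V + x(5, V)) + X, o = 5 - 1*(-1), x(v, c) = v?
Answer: 176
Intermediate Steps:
o = 6 (o = 5 + 1 = 6)
q(X, V) = 5 + V + X (q(X, V) = (V + 5) + X = (5 + V) + X = 5 + V + X)
q(0, o)*(2*8) = (5 + 6 + 0)*(2*8) = 11*16 = 176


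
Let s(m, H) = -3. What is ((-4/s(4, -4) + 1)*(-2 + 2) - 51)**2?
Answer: 2601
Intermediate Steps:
((-4/s(4, -4) + 1)*(-2 + 2) - 51)**2 = ((-4/(-3) + 1)*(-2 + 2) - 51)**2 = ((-4*(-1/3) + 1)*0 - 51)**2 = ((4/3 + 1)*0 - 51)**2 = ((7/3)*0 - 51)**2 = (0 - 51)**2 = (-51)**2 = 2601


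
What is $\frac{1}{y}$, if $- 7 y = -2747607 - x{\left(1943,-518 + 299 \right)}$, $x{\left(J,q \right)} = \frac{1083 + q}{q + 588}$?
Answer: $\frac{287}{112651983} \approx 2.5477 \cdot 10^{-6}$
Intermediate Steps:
$x{\left(J,q \right)} = \frac{1083 + q}{588 + q}$
$y = \frac{112651983}{287}$ ($y = - \frac{-2747607 - \frac{1083 + \left(-518 + 299\right)}{588 + \left(-518 + 299\right)}}{7} = - \frac{-2747607 - \frac{1083 - 219}{588 - 219}}{7} = - \frac{-2747607 - \frac{1}{369} \cdot 864}{7} = - \frac{-2747607 - \frac{96}{41}}{7} = \left(- \frac{1}{7}\right) \left(- \frac{112651983}{41}\right) = \frac{112651983}{287} \approx 3.9252 \cdot 10^{5}$)
$\frac{1}{y} = \frac{1}{\frac{112651983}{287}} = \frac{287}{112651983}$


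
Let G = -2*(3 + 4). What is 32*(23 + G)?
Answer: 288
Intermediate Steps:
G = -14 (G = -2*7 = -14)
32*(23 + G) = 32*(23 - 14) = 32*9 = 288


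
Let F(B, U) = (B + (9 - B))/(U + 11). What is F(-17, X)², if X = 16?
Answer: ⅑ ≈ 0.11111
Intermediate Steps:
F(B, U) = 9/(11 + U)
F(-17, X)² = (9/(11 + 16))² = (9/27)² = (9*(1/27))² = (⅓)² = ⅑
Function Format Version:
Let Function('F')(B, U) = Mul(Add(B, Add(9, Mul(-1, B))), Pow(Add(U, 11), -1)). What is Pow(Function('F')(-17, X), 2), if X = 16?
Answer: Rational(1, 9) ≈ 0.11111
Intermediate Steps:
Function('F')(B, U) = Mul(9, Pow(Add(11, U), -1))
Pow(Function('F')(-17, X), 2) = Pow(Mul(9, Pow(Add(11, 16), -1)), 2) = Pow(Mul(9, Pow(27, -1)), 2) = Pow(Mul(9, Rational(1, 27)), 2) = Pow(Rational(1, 3), 2) = Rational(1, 9)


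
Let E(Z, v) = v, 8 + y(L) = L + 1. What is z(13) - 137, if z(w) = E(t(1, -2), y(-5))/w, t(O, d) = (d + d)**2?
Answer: -1793/13 ≈ -137.92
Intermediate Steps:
y(L) = -7 + L (y(L) = -8 + (L + 1) = -8 + (1 + L) = -7 + L)
t(O, d) = 4*d**2 (t(O, d) = (2*d)**2 = 4*d**2)
z(w) = -12/w (z(w) = (-7 - 5)/w = -12/w)
z(13) - 137 = -12/13 - 137 = -1793/13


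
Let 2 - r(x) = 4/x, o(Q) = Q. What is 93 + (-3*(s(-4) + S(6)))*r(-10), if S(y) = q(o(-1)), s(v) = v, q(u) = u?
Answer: 129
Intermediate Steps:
r(x) = 2 - 4/x
S(y) = -1
93 + (-3*(s(-4) + S(6)))*r(-10) = 93 + (-3*(-4 - 1))*(2 - 4/(-10)) = 93 + (-3*(-5))*(2 - 4*(-⅒)) = 93 + 15*(2 + ⅖) = 93 + 15*(12/5) = 93 + 36 = 129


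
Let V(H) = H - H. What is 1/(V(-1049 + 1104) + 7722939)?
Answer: 1/7722939 ≈ 1.2948e-7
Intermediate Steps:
V(H) = 0
1/(V(-1049 + 1104) + 7722939) = 1/(0 + 7722939) = 1/7722939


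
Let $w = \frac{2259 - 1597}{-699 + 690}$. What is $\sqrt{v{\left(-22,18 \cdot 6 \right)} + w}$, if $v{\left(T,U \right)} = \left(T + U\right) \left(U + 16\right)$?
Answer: $\frac{\sqrt{95314}}{3} \approx 102.91$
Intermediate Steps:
$v{\left(T,U \right)} = \left(16 + U\right) \left(T + U\right)$ ($v{\left(T,U \right)} = \left(T + U\right) \left(16 + U\right) = \left(16 + U\right) \left(T + U\right)$)
$w = - \frac{662}{9}$ ($w = \frac{662}{-9} = 662 \left(- \frac{1}{9}\right) = - \frac{662}{9} \approx -73.556$)
$\sqrt{v{\left(-22,18 \cdot 6 \right)} + w} = \sqrt{\left(\left(18 \cdot 6\right)^{2} + 16 \left(-22\right) + 16 \cdot 18 \cdot 6 - 22 \cdot 18 \cdot 6\right) - \frac{662}{9}} = \sqrt{\left(108^{2} - 352 + 16 \cdot 108 - 2376\right) - \frac{662}{9}} = \sqrt{\left(11664 - 352 + 1728 - 2376\right) - \frac{662}{9}} = \sqrt{10664 - \frac{662}{9}} = \sqrt{\frac{95314}{9}} = \frac{\sqrt{95314}}{3}$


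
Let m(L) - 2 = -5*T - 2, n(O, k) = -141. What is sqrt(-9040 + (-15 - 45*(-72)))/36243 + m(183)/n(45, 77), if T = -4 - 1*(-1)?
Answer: -5/47 + I*sqrt(5815)/36243 ≈ -0.10638 + 0.002104*I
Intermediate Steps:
T = -3 (T = -4 + 1 = -3)
m(L) = 15 (m(L) = 2 + (-5*(-3) - 2) = 2 + (15 - 2) = 2 + 13 = 15)
sqrt(-9040 + (-15 - 45*(-72)))/36243 + m(183)/n(45, 77) = sqrt(-9040 + (-15 - 45*(-72)))/36243 + 15/(-141) = sqrt(-9040 + (-15 + 3240))*(1/36243) + 15*(-1/141) = sqrt(-9040 + 3225)*(1/36243) - 5/47 = sqrt(-5815)*(1/36243) - 5/47 = (I*sqrt(5815))*(1/36243) - 5/47 = I*sqrt(5815)/36243 - 5/47 = -5/47 + I*sqrt(5815)/36243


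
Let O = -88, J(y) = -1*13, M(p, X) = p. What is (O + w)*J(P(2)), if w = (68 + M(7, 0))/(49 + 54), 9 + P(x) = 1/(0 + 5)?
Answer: 116857/103 ≈ 1134.5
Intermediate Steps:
P(x) = -44/5 (P(x) = -9 + 1/(0 + 5) = -9 + 1/5 = -9 + ⅕ = -44/5)
J(y) = -13
w = 75/103 (w = (68 + 7)/(49 + 54) = 75/103 ≈ 0.72816)
(O + w)*J(P(2)) = (-88 + 75/103)*(-13) = -8989/103*(-13) = 116857/103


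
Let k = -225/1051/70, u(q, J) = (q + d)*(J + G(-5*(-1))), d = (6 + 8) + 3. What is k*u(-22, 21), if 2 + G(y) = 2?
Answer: 675/2102 ≈ 0.32112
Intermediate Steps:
G(y) = 0 (G(y) = -2 + 2 = 0)
d = 17 (d = 14 + 3 = 17)
u(q, J) = J*(17 + q) (u(q, J) = (q + 17)*(J + 0) = (17 + q)*J = J*(17 + q))
k = -45/14714 (k = -225*1/1051*(1/70) = -225/1051*1/70 = -45/14714 ≈ -0.0030583)
k*u(-22, 21) = -135*(17 - 22)/2102 = -135*(-5)/2102 = -45/14714*(-105) = 675/2102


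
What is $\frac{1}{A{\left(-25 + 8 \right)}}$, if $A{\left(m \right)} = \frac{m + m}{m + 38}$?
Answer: $- \frac{21}{34} \approx -0.61765$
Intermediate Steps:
$A{\left(m \right)} = \frac{2 m}{38 + m}$
$\frac{1}{A{\left(-25 + 8 \right)}} = \frac{1}{2 \left(-25 + 8\right) \frac{1}{38 + \left(-25 + 8\right)}} = \frac{1}{2 \left(-17\right) \frac{1}{38 - 17}} = \frac{1}{2 \left(-17\right) \frac{1}{21}} = \frac{1}{- \frac{34}{21}} = - \frac{21}{34}$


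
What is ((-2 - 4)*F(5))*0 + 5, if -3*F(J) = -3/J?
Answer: 5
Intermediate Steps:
F(J) = 1/J (F(J) = -(-1)/J = 1/J)
((-2 - 4)*F(5))*0 + 5 = ((-2 - 4)/5)*0 + 5 = -6*⅕*0 + 5 = -6/5*0 + 5 = 0 + 5 = 5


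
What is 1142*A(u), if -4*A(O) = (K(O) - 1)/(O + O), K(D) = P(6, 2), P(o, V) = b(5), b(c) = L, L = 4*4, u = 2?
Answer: -8565/8 ≈ -1070.6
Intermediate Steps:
L = 16
b(c) = 16
P(o, V) = 16
K(D) = 16
A(O) = -15/(8*O) (A(O) = -(16 - 1)/(4*(O + O)) = -15/(4*(2*O)) = -15*1/(2*O)/4 = -15/(8*O))
1142*A(u) = 1142*(-15/8/2) = 1142*(-15/8*½) = 1142*(-15/16) = -8565/8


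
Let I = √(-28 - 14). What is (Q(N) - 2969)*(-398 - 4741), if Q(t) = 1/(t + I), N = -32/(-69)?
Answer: 1533285468207/100493 + 24466779*I*√42/200986 ≈ 1.5258e+7 + 788.92*I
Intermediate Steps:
I = I*√42 (I = √(-42) = I*√42 ≈ 6.4807*I)
N = 32/69 (N = -32*(-1/69) = 32/69 ≈ 0.46377)
Q(t) = 1/(t + I*√42)
(Q(N) - 2969)*(-398 - 4741) = (1/(32/69 + I*√42) - 2969)*(-398 - 4741) = (-2969 + 1/(32/69 + I*√42))*(-5139) = 15257691 - 5139/(32/69 + I*√42)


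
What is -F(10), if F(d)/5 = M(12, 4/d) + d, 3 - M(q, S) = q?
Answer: -5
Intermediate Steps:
M(q, S) = 3 - q
F(d) = -45 + 5*d (F(d) = 5*((3 - 1*12) + d) = 5*((3 - 12) + d) = 5*(-9 + d) = -45 + 5*d)
-F(10) = -(-45 + 5*10) = -(-45 + 50) = -1*5 = -5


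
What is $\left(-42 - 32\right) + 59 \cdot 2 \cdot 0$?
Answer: $-74$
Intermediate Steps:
$\left(-42 - 32\right) + 59 \cdot 2 \cdot 0 = -74 + 59 \cdot 0 = -74 + 0 = -74$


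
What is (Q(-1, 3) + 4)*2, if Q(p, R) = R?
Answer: 14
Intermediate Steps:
(Q(-1, 3) + 4)*2 = (3 + 4)*2 = 7*2 = 14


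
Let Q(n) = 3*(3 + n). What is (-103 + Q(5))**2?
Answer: 6241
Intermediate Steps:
Q(n) = 9 + 3*n
(-103 + Q(5))**2 = (-103 + (9 + 3*5))**2 = (-103 + (9 + 15))**2 = (-103 + 24)**2 = (-79)**2 = 6241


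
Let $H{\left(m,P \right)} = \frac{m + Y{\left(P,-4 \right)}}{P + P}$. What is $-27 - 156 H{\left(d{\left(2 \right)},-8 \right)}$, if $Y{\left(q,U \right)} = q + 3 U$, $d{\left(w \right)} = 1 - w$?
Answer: $- \frac{927}{4} \approx -231.75$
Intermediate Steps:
$H{\left(m,P \right)} = \frac{-12 + P + m}{2 P}$ ($H{\left(m,P \right)} = \frac{m + \left(P + 3 \left(-4\right)\right)}{P + P} = \frac{m + \left(P - 12\right)}{2 P} = \left(m + \left(-12 + P\right)\right) \frac{1}{2 P} = \left(-12 + P + m\right) \frac{1}{2 P} = \frac{-12 + P + m}{2 P}$)
$-27 - 156 H{\left(d{\left(2 \right)},-8 \right)} = -27 - 156 \frac{-12 - 8 + \left(1 - 2\right)}{2 \left(-8\right)} = -27 - 156 \cdot \frac{1}{2} \left(- \frac{1}{8}\right) \left(-12 - 8 + \left(1 - 2\right)\right) = -27 - 156 \cdot \frac{1}{2} \left(- \frac{1}{8}\right) \left(-12 - 8 - 1\right) = -27 - 156 \cdot \frac{1}{2} \left(- \frac{1}{8}\right) \left(-21\right) = -27 - \frac{819}{4} = - \frac{927}{4}$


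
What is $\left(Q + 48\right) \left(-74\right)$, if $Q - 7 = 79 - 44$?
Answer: $-6660$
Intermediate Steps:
$Q = 42$ ($Q = 7 + \left(79 - 44\right) = 7 + 35 = 42$)
$\left(Q + 48\right) \left(-74\right) = \left(42 + 48\right) \left(-74\right) = 90 \left(-74\right) = -6660$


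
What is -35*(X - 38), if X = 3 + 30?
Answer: 175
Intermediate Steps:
X = 33
-35*(X - 38) = -35*(33 - 38) = -35*(-5) = 175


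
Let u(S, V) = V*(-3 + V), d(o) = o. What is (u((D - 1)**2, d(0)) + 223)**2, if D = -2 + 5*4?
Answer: 49729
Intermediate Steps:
D = 18 (D = -2 + 20 = 18)
(u((D - 1)**2, d(0)) + 223)**2 = (0*(-3 + 0) + 223)**2 = (0*(-3) + 223)**2 = (0 + 223)**2 = 223**2 = 49729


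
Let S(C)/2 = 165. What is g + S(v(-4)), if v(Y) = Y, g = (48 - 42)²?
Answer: 366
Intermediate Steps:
g = 36 (g = 6² = 36)
S(C) = 330 (S(C) = 2*165 = 330)
g + S(v(-4)) = 36 + 330 = 366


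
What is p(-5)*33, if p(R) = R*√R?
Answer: -165*I*√5 ≈ -368.95*I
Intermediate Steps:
p(R) = R^(3/2)
p(-5)*33 = (-5)^(3/2)*33 = -5*I*√5*33 = -165*I*√5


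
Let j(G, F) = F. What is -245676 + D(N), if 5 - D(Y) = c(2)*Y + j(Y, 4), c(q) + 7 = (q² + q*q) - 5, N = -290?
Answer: -246835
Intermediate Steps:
c(q) = -12 + 2*q² (c(q) = -7 + ((q² + q*q) - 5) = -7 + ((q² + q²) - 5) = -7 + (2*q² - 5) = -7 + (-5 + 2*q²) = -12 + 2*q²)
D(Y) = 1 + 4*Y (D(Y) = 5 - ((-12 + 2*2²)*Y + 4) = 5 - ((-12 + 2*4)*Y + 4) = 5 - ((-12 + 8)*Y + 4) = 5 - (-4*Y + 4) = 5 - (4 - 4*Y) = 5 + (-4 + 4*Y) = 1 + 4*Y)
-245676 + D(N) = -245676 + (1 + 4*(-290)) = -245676 + (1 - 1160) = -245676 - 1159 = -246835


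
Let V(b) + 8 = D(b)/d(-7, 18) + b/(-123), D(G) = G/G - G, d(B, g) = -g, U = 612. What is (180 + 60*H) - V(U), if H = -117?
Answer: -5063395/738 ≈ -6861.0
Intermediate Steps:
D(G) = 1 - G
V(b) = -145/18 + 35*b/738 (V(b) = -8 + ((1 - b)/((-1*18)) + b/(-123)) = -8 + ((1 - b)/(-18) + b*(-1/123)) = -8 + ((1 - b)*(-1/18) - b/123) = -8 + ((-1/18 + b/18) - b/123) = -8 + (-1/18 + 35*b/738) = -145/18 + 35*b/738)
(180 + 60*H) - V(U) = (180 + 60*(-117)) - (-145/18 + (35/738)*612) = (180 - 7020) - (-145/18 + 1190/41) = -6840 - 1*15475/738 = -6840 - 15475/738 = -5063395/738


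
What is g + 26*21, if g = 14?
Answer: 560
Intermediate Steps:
g + 26*21 = 14 + 26*21 = 14 + 546 = 560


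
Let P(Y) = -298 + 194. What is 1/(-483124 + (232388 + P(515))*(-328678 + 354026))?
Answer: 1/5887451708 ≈ 1.6985e-10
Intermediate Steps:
P(Y) = -104
1/(-483124 + (232388 + P(515))*(-328678 + 354026)) = 1/(-483124 + (232388 - 104)*(-328678 + 354026)) = 1/(-483124 + 232284*25348) = 1/(-483124 + 5887934832) = 1/5887451708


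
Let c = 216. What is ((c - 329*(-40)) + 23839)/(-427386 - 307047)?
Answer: -12405/244811 ≈ -0.050672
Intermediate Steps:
((c - 329*(-40)) + 23839)/(-427386 - 307047) = ((216 - 329*(-40)) + 23839)/(-427386 - 307047) = ((216 + 13160) + 23839)/(-734433) = (13376 + 23839)*(-1/734433) = 37215*(-1/734433) = -12405/244811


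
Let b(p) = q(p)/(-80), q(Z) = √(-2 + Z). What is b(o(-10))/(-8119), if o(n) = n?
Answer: I*√3/324760 ≈ 5.3333e-6*I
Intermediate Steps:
b(p) = -√(-2 + p)/80 (b(p) = √(-2 + p)/(-80) = √(-2 + p)*(-1/80) = -√(-2 + p)/80)
b(o(-10))/(-8119) = -√(-2 - 10)/80/(-8119) = -I*√3/40*(-1/8119) = I*√3/324760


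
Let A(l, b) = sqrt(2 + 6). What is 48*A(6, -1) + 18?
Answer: 18 + 96*sqrt(2) ≈ 153.76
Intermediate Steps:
A(l, b) = 2*sqrt(2) (A(l, b) = sqrt(8) = 2*sqrt(2))
48*A(6, -1) + 18 = 48*(2*sqrt(2)) + 18 = 96*sqrt(2) + 18 = 18 + 96*sqrt(2)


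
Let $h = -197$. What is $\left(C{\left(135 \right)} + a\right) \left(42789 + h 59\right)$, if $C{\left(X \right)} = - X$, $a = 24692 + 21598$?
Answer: $1438466730$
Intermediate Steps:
$a = 46290$
$\left(C{\left(135 \right)} + a\right) \left(42789 + h 59\right) = \left(\left(-1\right) 135 + 46290\right) \left(42789 - 11623\right) = \left(-135 + 46290\right) \left(42789 - 11623\right) = 46155 \cdot 31166 = 1438466730$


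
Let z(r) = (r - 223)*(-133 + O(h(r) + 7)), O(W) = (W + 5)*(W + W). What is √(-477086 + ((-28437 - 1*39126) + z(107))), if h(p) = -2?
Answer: I*√540821 ≈ 735.41*I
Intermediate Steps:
O(W) = 2*W*(5 + W) (O(W) = (5 + W)*(2*W) = 2*W*(5 + W))
z(r) = 7359 - 33*r (z(r) = (r - 223)*(-133 + 2*(-2 + 7)*(5 + (-2 + 7))) = (-223 + r)*(-133 + 2*5*(5 + 5)) = (-223 + r)*(-133 + 2*5*10) = (-223 + r)*(-133 + 100) = (-223 + r)*(-33) = 7359 - 33*r)
√(-477086 + ((-28437 - 1*39126) + z(107))) = √(-477086 + ((-28437 - 1*39126) + (7359 - 33*107))) = √(-477086 + ((-28437 - 39126) + (7359 - 3531))) = √(-477086 + (-67563 + 3828)) = √(-477086 - 63735) = √(-540821) = I*√540821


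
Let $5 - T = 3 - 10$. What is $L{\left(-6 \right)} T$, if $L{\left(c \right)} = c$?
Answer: $-72$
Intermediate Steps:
$T = 12$ ($T = 5 - \left(3 - 10\right) = 5 - -7 = 5 + 7 = 12$)
$L{\left(-6 \right)} T = \left(-6\right) 12 = -72$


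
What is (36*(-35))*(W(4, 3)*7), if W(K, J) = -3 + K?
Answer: -8820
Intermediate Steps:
(36*(-35))*(W(4, 3)*7) = (36*(-35))*((-3 + 4)*7) = -1260*7 = -8820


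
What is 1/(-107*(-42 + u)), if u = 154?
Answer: -1/11984 ≈ -8.3445e-5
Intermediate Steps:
1/(-107*(-42 + u)) = 1/(-107*(-42 + 154)) = 1/(-107*112) = 1/(-11984) = -1/11984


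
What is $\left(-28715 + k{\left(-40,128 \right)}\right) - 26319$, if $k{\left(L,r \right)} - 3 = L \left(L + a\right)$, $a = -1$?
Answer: $-53391$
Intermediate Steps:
$k{\left(L,r \right)} = 3 + L \left(-1 + L\right)$ ($k{\left(L,r \right)} = 3 + L \left(L - 1\right) = 3 + L \left(-1 + L\right)$)
$\left(-28715 + k{\left(-40,128 \right)}\right) - 26319 = \left(-28715 + \left(3 + \left(-40\right)^{2} - -40\right)\right) - 26319 = \left(-28715 + \left(3 + 1600 + 40\right)\right) - 26319 = \left(-28715 + 1643\right) - 26319 = -27072 - 26319 = -53391$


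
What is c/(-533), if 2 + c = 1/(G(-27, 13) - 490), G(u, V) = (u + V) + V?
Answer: 983/261703 ≈ 0.0037562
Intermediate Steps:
G(u, V) = u + 2*V (G(u, V) = (V + u) + V = u + 2*V)
c = -983/491 (c = -2 + 1/((-27 + 2*13) - 490) = -2 + 1/((-27 + 26) - 490) = -2 + 1/(-1 - 490) = -2 + 1/(-491) = -2 - 1/491 = -983/491 ≈ -2.0020)
c/(-533) = -983/491/(-533) = -983/491*(-1/533) = 983/261703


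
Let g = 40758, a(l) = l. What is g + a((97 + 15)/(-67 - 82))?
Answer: 6072830/149 ≈ 40757.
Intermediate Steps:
g + a((97 + 15)/(-67 - 82)) = 40758 + (97 + 15)/(-67 - 82) = 40758 + 112/(-149) = 40758 + 112*(-1/149) = 40758 - 112/149 = 6072830/149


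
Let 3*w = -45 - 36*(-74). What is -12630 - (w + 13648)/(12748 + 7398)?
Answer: -254458501/20146 ≈ -12631.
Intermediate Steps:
w = 873 (w = (-45 - 36*(-74))/3 = (-45 + 2664)/3 = (⅓)*2619 = 873)
-12630 - (w + 13648)/(12748 + 7398) = -12630 - (873 + 13648)/(12748 + 7398) = -12630 - 14521/20146 = -254458501/20146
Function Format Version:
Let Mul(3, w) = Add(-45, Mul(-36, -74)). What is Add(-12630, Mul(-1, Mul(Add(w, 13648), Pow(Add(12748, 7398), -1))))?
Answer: Rational(-254458501, 20146) ≈ -12631.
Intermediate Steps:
w = 873 (w = Mul(Rational(1, 3), Add(-45, Mul(-36, -74))) = Mul(Rational(1, 3), Add(-45, 2664)) = Mul(Rational(1, 3), 2619) = 873)
Add(-12630, Mul(-1, Mul(Add(w, 13648), Pow(Add(12748, 7398), -1)))) = Add(-12630, Mul(-1, Mul(Add(873, 13648), Pow(Add(12748, 7398), -1)))) = Add(-12630, Mul(-1, Mul(14521, Pow(20146, -1)))) = Add(-12630, Mul(-1, Mul(14521, Rational(1, 20146)))) = Add(-12630, Mul(-1, Rational(14521, 20146))) = Add(-12630, Rational(-14521, 20146)) = Rational(-254458501, 20146)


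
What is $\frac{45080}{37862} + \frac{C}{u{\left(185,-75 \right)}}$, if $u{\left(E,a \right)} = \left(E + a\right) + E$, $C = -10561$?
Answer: $- \frac{3275949}{94655} \approx -34.609$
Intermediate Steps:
$u{\left(E,a \right)} = a + 2 E$
$\frac{45080}{37862} + \frac{C}{u{\left(185,-75 \right)}} = \frac{45080}{37862} - \frac{10561}{-75 + 2 \cdot 185} = 45080 \cdot \frac{1}{37862} - \frac{10561}{-75 + 370} = \frac{22540}{18931} - \frac{10561}{295} = \frac{22540}{18931} - \frac{179}{5} = - \frac{3275949}{94655}$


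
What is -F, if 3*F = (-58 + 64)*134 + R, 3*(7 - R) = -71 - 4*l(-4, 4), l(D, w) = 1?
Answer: -836/3 ≈ -278.67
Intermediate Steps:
R = 32 (R = 7 - (-71 - 4)/3 = 7 - ⅓*(-75) = 7 + 25 = 32)
F = 836/3 (F = ((-58 + 64)*134 + 32)/3 = (6*134 + 32)/3 = (804 + 32)/3 = (⅓)*836 = 836/3 ≈ 278.67)
-F = -1*836/3 = -836/3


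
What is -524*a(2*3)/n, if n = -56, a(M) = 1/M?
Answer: 131/84 ≈ 1.5595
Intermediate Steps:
-524*a(2*3)/n = -524/((-56*2*3)) = -524/((-56/(1/6))) = -524/((-56/1/6)) = -524/((-56*6)) = -524/(-336) = -524*(-1/336) = 131/84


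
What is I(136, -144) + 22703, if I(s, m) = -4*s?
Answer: 22159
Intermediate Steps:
I(136, -144) + 22703 = -4*136 + 22703 = -544 + 22703 = 22159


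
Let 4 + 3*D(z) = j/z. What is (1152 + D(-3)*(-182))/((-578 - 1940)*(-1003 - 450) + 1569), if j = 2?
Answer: 12916/32942007 ≈ 0.00039208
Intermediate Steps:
D(z) = -4/3 + 2/(3*z) (D(z) = -4/3 + (2/z)/3 = -4/3 + 2/(3*z))
(1152 + D(-3)*(-182))/((-578 - 1940)*(-1003 - 450) + 1569) = (1152 + ((2/3)*(1 - 2*(-3))/(-3))*(-182))/((-578 - 1940)*(-1003 - 450) + 1569) = (1152 + ((2/3)*(-1/3)*(1 + 6))*(-182))/(-2518*(-1453) + 1569) = (1152 + ((2/3)*(-1/3)*7)*(-182))/(3658654 + 1569) = (1152 - 14/9*(-182))/3660223 = (1152 + 2548/9)*(1/3660223) = (12916/9)*(1/3660223) = 12916/32942007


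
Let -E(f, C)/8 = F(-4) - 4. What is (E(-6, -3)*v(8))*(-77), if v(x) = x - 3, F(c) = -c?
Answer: 0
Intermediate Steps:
E(f, C) = 0 (E(f, C) = -8*(-1*(-4) - 4) = -8*(4 - 4) = -8*0 = 0)
v(x) = -3 + x
(E(-6, -3)*v(8))*(-77) = (0*(-3 + 8))*(-77) = (0*5)*(-77) = 0*(-77) = 0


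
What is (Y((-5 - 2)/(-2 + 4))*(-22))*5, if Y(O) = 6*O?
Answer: 2310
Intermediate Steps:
(Y((-5 - 2)/(-2 + 4))*(-22))*5 = ((6*((-5 - 2)/(-2 + 4)))*(-22))*5 = ((6*(-7/2))*(-22))*5 = -21*(-22)*5 = 462*5 = 2310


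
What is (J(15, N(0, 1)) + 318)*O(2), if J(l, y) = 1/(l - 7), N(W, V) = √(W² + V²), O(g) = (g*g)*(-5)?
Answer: -12725/2 ≈ -6362.5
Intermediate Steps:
O(g) = -5*g² (O(g) = g²*(-5) = -5*g²)
N(W, V) = √(V² + W²)
J(l, y) = 1/(-7 + l)
(J(15, N(0, 1)) + 318)*O(2) = (1/(-7 + 15) + 318)*(-5*2²) = (1/8 + 318)*(-5*4) = (⅛ + 318)*(-20) = (2545/8)*(-20) = -12725/2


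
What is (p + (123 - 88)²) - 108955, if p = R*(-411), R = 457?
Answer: -295557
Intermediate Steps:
p = -187827 (p = 457*(-411) = -187827)
(p + (123 - 88)²) - 108955 = (-187827 + (123 - 88)²) - 108955 = (-187827 + 35²) - 108955 = (-187827 + 1225) - 108955 = -186602 - 108955 = -295557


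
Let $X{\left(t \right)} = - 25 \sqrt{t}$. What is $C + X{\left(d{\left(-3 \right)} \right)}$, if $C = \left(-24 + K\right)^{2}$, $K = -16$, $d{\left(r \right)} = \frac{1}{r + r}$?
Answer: $1600 - \frac{25 i \sqrt{6}}{6} \approx 1600.0 - 10.206 i$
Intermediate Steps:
$d{\left(r \right)} = \frac{1}{2 r}$
$C = 1600$ ($C = \left(-24 - 16\right)^{2} = \left(-40\right)^{2} = 1600$)
$C + X{\left(d{\left(-3 \right)} \right)} = 1600 - 25 \sqrt{\frac{1}{2 \left(-3\right)}} = 1600 - 25 \sqrt{\frac{1}{2} \left(- \frac{1}{3}\right)} = 1600 - 25 \sqrt{- \frac{1}{6}} = 1600 - 25 \frac{i \sqrt{6}}{6} = 1600 - \frac{25 i \sqrt{6}}{6}$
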